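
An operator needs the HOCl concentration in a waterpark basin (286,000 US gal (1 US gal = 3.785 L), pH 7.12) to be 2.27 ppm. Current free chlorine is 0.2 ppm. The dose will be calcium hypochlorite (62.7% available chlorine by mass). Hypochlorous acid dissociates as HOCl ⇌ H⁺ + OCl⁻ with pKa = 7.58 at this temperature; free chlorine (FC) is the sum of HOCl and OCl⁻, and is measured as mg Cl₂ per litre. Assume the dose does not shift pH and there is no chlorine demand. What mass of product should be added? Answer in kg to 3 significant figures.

Volume: 286,000 US gal × 3.785 L/gal = 1,082,510 L.
[OCl⁻]/[HOCl] = 10^(pH − pKa) = 10^(7.12 − 7.58) = 0.3467; fraction as HOCl = 1/(1 + 0.3467) = 0.7425.
Free chlorine required for 2.27 ppm HOCl: 2.27 / 0.7425 = 3.057 ppm.
FC to add: 3.057 − 0.2 = 2.857 mg/L as Cl₂.
Cl₂ equivalent: 2.857 mg/L × 1,082,510 L = 3093 g.
Product at 62.7% available Cl: 3093 / 0.627 = 4933 g.

4.93 kg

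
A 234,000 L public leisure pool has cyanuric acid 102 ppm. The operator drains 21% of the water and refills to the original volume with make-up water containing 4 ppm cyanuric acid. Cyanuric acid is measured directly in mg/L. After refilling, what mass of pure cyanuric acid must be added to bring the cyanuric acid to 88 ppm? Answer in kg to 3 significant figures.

After draining 21% and refilling: 102 × 0.79 + 4 × 0.21 = 81.42 ppm.
Deficit to target: 88 − 81.42 = 6.58 mg/L.
Mass: 6.58 mg/L × 234,000 L = 1540 g cyanuric acid.

1.54 kg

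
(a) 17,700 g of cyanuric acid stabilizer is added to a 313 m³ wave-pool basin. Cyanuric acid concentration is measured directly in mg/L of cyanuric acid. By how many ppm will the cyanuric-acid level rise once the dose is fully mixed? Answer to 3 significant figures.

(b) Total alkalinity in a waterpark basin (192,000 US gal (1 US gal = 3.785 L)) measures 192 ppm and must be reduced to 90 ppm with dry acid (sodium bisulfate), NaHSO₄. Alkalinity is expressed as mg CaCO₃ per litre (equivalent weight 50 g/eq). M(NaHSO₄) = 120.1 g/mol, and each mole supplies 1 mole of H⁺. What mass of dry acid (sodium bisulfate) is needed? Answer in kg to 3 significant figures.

(a) Volume: 313 m³ = 313,000 L.
(a) Rise: 17,700 g / 313,000 L × 1000 = 56.55 mg/L.

(b) Volume: 192,000 US gal × 3.785 L/gal = 726,720 L.
(b) Alkalinity to neutralize: (192 − 90) = 102 mg/L as CaCO₃ × 726,720 L = 74,130 g as CaCO₃.
(b) Equivalents of H⁺ required: 74,130 ÷ 50 g/eq = 1483 eq = 1483 mol NaHSO₄.
(b) Mass of NaHSO₄: 1483 × 120.1 = 178,000 g.

(a) 56.5 ppm; (b) 178 kg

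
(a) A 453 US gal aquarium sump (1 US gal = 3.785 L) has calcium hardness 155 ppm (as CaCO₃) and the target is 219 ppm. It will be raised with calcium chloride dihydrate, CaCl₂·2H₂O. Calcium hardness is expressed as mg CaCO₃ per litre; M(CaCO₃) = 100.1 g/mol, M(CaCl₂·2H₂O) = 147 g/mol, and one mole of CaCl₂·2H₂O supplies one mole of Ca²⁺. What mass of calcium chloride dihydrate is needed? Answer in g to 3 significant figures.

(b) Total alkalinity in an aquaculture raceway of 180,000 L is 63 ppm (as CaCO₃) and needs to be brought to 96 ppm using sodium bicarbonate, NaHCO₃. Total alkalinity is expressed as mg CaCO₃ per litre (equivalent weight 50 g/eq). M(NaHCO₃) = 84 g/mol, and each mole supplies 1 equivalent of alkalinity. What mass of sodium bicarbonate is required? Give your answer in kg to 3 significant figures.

(a) 161 g; (b) 9.98 kg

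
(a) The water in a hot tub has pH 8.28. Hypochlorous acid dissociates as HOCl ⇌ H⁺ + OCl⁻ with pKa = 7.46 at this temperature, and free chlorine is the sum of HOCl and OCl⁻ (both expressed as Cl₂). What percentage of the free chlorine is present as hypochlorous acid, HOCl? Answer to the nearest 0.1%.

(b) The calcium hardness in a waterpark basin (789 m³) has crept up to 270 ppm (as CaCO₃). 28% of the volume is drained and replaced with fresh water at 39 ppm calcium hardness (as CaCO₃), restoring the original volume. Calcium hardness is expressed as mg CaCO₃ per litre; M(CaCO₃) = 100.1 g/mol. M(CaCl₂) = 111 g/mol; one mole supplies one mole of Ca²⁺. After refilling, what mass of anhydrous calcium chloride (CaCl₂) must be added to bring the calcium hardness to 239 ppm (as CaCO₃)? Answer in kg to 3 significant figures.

(a) 13.1%; (b) 29.5 kg

(a) [OCl⁻]/[HOCl] = 10^(pH − pKa) = 10^(8.28 − 7.46) = 10^0.82 = 6.607.
(a) Fraction as HOCl = 1 / (1 + 6.607) = 0.1315.

(b) Volume: 789 m³ = 789,000 L.
(b) After draining 28% and refilling: 270 × 0.72 + 39 × 0.28 = 205.32 ppm.
(b) Deficit to target: 239 − 205.32 = 33.68 mg/L.
(b) As CaCO₃: 33.68 mg/L × 789,000 L = 26,570 g; ÷ 100.1 = 265.5 mol Ca²⁺.
(b) Mass: 265.5 × 111 = 29,470 g.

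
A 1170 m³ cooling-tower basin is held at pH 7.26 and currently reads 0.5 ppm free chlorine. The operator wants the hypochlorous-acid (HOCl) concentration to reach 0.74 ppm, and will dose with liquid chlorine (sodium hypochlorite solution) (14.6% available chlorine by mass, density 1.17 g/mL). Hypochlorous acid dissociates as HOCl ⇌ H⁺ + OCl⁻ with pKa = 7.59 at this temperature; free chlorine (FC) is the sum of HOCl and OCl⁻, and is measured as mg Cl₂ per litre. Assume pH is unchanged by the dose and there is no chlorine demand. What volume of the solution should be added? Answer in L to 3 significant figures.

4.01 L

Volume: 1170 m³ = 1,170,000 L.
[OCl⁻]/[HOCl] = 10^(pH − pKa) = 10^(7.26 − 7.59) = 0.4677; fraction as HOCl = 1/(1 + 0.4677) = 0.6813.
Free chlorine required for 0.74 ppm HOCl: 0.74 / 0.6813 = 1.086 ppm.
FC to add: 1.086 − 0.5 = 0.5861 mg/L as Cl₂.
Cl₂ equivalent: 0.5861 mg/L × 1,170,000 L = 685.8 g.
Product at 14.6% available Cl: 685.8 / 0.146 = 4697 g.
Volume: 4697 g ÷ 1.17 g/mL = 4015 mL.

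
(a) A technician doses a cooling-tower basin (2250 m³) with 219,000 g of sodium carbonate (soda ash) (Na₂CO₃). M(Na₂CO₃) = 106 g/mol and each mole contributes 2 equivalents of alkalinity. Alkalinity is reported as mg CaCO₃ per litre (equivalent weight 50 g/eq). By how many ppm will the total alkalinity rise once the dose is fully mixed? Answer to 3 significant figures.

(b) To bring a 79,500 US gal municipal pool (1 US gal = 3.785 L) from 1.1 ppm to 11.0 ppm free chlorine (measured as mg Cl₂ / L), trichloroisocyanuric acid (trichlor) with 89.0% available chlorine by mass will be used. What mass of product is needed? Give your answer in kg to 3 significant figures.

(a) Volume: 2250 m³ = 2,250,000 L.
(a) Moles of Na₂CO₃: 219,000 g ÷ 106 g/mol = 2066 mol → 4132 eq of alkalinity.
(a) As CaCO₃: 4132 eq × 50 g/eq = 206,600 g.
(a) Rise: 206,600 g / 2,250,000 L × 1000 = 91.82 mg/L.

(b) Volume: 79,500 US gal × 3.785 L/gal = 300,908 L.
(b) Chlorine deficit: 11.0 − 1.1 = 9.9 ppm = 9.9 mg/L as Cl₂.
(b) Cl₂ equivalent needed: 9.9 mg/L × 300,908 L = 2,979,000 mg = 2979 g.
(b) Product at 89.0% available chlorine: 2979 / 0.89 = 3347 g.

(a) 91.8 ppm; (b) 3.35 kg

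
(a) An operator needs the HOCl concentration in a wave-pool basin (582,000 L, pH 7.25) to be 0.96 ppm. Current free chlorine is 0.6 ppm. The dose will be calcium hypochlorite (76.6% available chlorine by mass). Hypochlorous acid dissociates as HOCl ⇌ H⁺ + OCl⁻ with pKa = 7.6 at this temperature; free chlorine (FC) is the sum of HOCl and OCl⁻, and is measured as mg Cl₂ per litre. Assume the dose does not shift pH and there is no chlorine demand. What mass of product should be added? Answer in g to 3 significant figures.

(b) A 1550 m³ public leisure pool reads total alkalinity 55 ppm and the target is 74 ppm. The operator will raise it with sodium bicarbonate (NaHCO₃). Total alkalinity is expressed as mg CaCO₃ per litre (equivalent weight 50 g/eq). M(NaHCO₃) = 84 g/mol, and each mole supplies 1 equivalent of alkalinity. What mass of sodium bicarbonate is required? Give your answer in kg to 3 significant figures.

(a) 599 g; (b) 49.5 kg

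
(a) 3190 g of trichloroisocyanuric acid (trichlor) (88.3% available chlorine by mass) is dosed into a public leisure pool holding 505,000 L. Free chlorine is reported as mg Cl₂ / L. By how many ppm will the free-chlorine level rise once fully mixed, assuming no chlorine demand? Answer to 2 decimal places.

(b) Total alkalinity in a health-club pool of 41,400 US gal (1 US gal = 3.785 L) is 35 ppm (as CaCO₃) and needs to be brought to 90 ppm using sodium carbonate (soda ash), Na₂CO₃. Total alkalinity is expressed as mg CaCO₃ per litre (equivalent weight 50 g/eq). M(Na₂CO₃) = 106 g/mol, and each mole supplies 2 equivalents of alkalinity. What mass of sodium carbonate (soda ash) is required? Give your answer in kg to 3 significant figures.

(a) Available chlorine delivered: 3190 g × 0.883 = 2817 g as Cl₂.
(a) Concentration rise: 2817 g / 505,000 L = 5.578 mg/L = 5.58 ppm.

(b) Volume: 41,400 US gal × 3.785 L/gal = 156,699 L.
(b) Alkalinity to add: (90 − 35) = 55 mg/L as CaCO₃ × 156,699 L = 8618 g as CaCO₃.
(b) Equivalents: 8618 g ÷ 50 g/eq = 172.4 eq.
(b) Each mole of Na₂CO₃ supplies 2 eq, so 172.4 / 2 = 86.18 mol.
(b) Mass: 86.18 mol × 106 g/mol = 9136 g.

(a) 5.58 ppm; (b) 9.14 kg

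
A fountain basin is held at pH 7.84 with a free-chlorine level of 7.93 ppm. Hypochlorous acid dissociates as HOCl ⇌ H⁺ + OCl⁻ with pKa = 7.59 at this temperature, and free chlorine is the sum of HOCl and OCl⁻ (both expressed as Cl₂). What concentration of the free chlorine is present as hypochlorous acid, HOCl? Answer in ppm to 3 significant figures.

[OCl⁻]/[HOCl] = 10^(pH − pKa) = 10^(7.84 − 7.59) = 10^0.25 = 1.778.
Fraction as HOCl = 1 / (1 + 1.778) = 0.3599.
HOCl = 0.3599 × 7.93 ppm = 2.854 ppm.

2.85 ppm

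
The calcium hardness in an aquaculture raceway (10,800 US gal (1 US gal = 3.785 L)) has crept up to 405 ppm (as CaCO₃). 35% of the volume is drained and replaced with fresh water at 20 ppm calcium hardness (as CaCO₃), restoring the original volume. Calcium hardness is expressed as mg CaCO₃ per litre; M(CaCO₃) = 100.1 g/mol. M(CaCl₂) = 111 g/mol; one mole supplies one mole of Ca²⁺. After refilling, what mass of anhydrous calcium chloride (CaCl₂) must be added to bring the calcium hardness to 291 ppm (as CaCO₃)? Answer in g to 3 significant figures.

941 g

Volume: 10,800 US gal × 3.785 L/gal = 40,878 L.
After draining 35% and refilling: 405 × 0.65 + 20 × 0.35 = 270.25 ppm.
Deficit to target: 291 − 270.25 = 20.75 mg/L.
As CaCO₃: 20.75 mg/L × 40,878 L = 848.2 g; ÷ 100.1 = 8.474 mol Ca²⁺.
Mass: 8.474 × 111 = 940.6 g.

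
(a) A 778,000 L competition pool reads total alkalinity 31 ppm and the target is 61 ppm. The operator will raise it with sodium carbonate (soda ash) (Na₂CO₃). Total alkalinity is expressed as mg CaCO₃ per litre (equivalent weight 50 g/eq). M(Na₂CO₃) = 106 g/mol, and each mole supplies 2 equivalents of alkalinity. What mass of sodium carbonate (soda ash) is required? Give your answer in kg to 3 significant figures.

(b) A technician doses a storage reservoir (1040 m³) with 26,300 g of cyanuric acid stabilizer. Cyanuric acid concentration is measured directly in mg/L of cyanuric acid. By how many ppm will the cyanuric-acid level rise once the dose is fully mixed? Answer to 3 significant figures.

(a) 24.7 kg; (b) 25.3 ppm

(a) Alkalinity to add: (61 − 31) = 30 mg/L as CaCO₃ × 778,000 L = 23,340 g as CaCO₃.
(a) Equivalents: 23,340 g ÷ 50 g/eq = 466.8 eq.
(a) Each mole of Na₂CO₃ supplies 2 eq, so 466.8 / 2 = 233.4 mol.
(a) Mass: 233.4 mol × 106 g/mol = 24,740 g.

(b) Volume: 1040 m³ = 1,040,000 L.
(b) Rise: 26,300 g / 1,040,000 L × 1000 = 25.29 mg/L.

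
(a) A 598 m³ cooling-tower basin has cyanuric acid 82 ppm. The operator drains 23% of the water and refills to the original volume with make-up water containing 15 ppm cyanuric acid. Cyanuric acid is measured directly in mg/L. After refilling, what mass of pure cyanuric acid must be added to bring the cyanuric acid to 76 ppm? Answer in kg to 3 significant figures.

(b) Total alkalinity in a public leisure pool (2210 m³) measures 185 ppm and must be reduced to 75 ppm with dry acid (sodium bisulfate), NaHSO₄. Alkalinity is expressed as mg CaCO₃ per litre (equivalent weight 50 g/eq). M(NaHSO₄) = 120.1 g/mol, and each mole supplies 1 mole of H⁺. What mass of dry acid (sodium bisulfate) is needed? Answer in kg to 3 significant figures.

(a) 5.63 kg; (b) 584 kg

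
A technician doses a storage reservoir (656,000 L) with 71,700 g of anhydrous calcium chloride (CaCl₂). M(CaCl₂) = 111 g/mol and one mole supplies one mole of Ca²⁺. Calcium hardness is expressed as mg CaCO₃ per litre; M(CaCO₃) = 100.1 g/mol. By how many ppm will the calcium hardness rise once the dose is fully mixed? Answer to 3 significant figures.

Moles of Ca²⁺: 71,700 g ÷ 111 g/mol = 645.9 mol.
As CaCO₃: 645.9 mol × 100.1 g/mol = 64,660 g.
Rise: 64,660 g / 656,000 L × 1000 = 98.57 mg/L.

98.6 ppm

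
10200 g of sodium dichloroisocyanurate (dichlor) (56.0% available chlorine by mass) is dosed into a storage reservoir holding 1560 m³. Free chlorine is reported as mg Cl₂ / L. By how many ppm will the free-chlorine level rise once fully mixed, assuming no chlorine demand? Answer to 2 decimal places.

Volume: 1560 m³ = 1,560,000 L.
Available chlorine delivered: 10,200 g × 0.56 = 5712 g as Cl₂.
Concentration rise: 5712 g / 1,560,000 L = 3.662 mg/L = 3.66 ppm.

3.66 ppm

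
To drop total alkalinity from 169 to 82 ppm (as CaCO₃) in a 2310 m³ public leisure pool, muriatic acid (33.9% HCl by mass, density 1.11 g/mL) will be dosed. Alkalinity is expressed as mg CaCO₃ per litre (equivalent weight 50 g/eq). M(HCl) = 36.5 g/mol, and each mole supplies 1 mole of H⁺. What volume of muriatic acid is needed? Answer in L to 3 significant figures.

Volume: 2310 m³ = 2,310,000 L.
Alkalinity to neutralize: (169 − 82) = 87 mg/L as CaCO₃ × 2,310,000 L = 201,000 g as CaCO₃.
Equivalents of H⁺ required: 201,000 ÷ 50 g/eq = 4019 eq = 4019 mol HCl.
Mass of HCl: 4019 × 36.5 = 146,700 g.
Mass of 33.9% solution: 146,700 / 0.339 = 432,800 g.
Volume: 432,800 g ÷ 1.11 g/mL = 389,900 mL.

390 L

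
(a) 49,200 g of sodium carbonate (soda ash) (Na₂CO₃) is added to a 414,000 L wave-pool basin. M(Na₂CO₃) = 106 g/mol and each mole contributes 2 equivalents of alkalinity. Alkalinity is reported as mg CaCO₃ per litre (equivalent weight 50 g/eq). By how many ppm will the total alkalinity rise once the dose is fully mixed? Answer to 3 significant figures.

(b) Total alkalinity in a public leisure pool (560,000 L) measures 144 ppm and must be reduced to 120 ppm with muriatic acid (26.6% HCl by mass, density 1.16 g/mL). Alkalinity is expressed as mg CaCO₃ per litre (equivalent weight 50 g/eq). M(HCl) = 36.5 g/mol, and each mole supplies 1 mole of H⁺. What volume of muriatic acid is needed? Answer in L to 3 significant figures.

(a) 112 ppm; (b) 31.8 L

(a) Moles of Na₂CO₃: 49,200 g ÷ 106 g/mol = 464.2 mol → 928.3 eq of alkalinity.
(a) As CaCO₃: 928.3 eq × 50 g/eq = 46,420 g.
(a) Rise: 46,420 g / 414,000 L × 1000 = 112.1 mg/L.

(b) Alkalinity to neutralize: (144 − 120) = 24 mg/L as CaCO₃ × 560,000 L = 13,440 g as CaCO₃.
(b) Equivalents of H⁺ required: 13,440 ÷ 50 g/eq = 268.8 eq = 268.8 mol HCl.
(b) Mass of HCl: 268.8 × 36.5 = 9811 g.
(b) Mass of 26.6% solution: 9811 / 0.266 = 36,880 g.
(b) Volume: 36,880 g ÷ 1.16 g/mL = 31,800 mL.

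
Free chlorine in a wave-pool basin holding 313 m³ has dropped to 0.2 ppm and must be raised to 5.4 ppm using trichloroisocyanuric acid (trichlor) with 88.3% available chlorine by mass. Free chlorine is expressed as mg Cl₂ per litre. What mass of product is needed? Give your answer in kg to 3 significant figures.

1.84 kg

Volume: 313 m³ = 313,000 L.
Chlorine deficit: 5.4 − 0.2 = 5.2 ppm = 5.2 mg/L as Cl₂.
Cl₂ equivalent needed: 5.2 mg/L × 313,000 L = 1,628,000 mg = 1628 g.
Product at 88.3% available chlorine: 1628 / 0.883 = 1843 g.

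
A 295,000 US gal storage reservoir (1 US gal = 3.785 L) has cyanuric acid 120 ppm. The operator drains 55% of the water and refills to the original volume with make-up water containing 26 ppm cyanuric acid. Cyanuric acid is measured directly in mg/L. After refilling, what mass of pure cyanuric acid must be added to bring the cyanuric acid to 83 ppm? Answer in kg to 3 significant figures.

Volume: 295,000 US gal × 3.785 L/gal = 1,116,575 L.
After draining 55% and refilling: 120 × 0.45 + 26 × 0.55 = 68.3 ppm.
Deficit to target: 83 − 68.3 = 14.7 mg/L.
Mass: 14.7 mg/L × 1,116,575 L = 16,410 g cyanuric acid.

16.4 kg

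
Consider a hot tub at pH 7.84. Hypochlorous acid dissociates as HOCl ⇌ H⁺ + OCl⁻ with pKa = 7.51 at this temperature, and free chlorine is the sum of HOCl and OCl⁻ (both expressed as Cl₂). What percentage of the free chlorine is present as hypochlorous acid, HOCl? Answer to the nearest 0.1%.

31.9%

[OCl⁻]/[HOCl] = 10^(pH − pKa) = 10^(7.84 − 7.51) = 10^0.33 = 2.138.
Fraction as HOCl = 1 / (1 + 2.138) = 0.3187.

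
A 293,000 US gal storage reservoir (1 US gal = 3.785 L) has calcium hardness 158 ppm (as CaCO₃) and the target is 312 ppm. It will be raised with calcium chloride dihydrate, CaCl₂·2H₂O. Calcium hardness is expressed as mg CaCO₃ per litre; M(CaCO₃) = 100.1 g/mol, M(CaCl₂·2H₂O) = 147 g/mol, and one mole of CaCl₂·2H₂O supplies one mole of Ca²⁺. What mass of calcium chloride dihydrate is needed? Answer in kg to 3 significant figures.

Volume: 293,000 US gal × 3.785 L/gal = 1,109,005 L.
Hardness to add: (312 − 158) = 154 mg/L as CaCO₃ × 1,109,005 L = 170,800 g as CaCO₃.
Moles of Ca²⁺ (1 mol Ca²⁺ ≡ 1 mol CaCO₃): 170,800 / 100.1 g/mol = 1706 mol.
Mass of CaCl₂·2H₂O: 1706 × 147 = 250,800 g.

251 kg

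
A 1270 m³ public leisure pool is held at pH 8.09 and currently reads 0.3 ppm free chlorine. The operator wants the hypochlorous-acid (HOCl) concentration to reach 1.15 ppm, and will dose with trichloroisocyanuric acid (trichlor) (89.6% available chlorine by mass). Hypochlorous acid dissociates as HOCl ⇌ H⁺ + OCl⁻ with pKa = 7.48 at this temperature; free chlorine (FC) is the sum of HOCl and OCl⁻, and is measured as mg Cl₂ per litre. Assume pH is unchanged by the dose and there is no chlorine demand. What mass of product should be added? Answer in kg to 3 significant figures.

Volume: 1270 m³ = 1,270,000 L.
[OCl⁻]/[HOCl] = 10^(pH − pKa) = 10^(8.09 − 7.48) = 4.074; fraction as HOCl = 1/(1 + 4.074) = 0.1971.
Free chlorine required for 1.15 ppm HOCl: 1.15 / 0.1971 = 5.835 ppm.
FC to add: 5.835 − 0.3 = 5.535 mg/L as Cl₂.
Cl₂ equivalent: 5.535 mg/L × 1,270,000 L = 7029 g.
Product at 89.6% available Cl: 7029 / 0.896 = 7845 g.

7.85 kg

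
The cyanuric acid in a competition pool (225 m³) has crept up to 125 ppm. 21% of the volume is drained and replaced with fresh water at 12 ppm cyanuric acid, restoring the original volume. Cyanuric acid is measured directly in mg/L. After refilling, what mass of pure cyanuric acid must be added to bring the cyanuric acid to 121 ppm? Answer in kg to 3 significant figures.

Volume: 225 m³ = 225,000 L.
After draining 21% and refilling: 125 × 0.79 + 12 × 0.21 = 101.27 ppm.
Deficit to target: 121 − 101.27 = 19.73 mg/L.
Mass: 19.73 mg/L × 225,000 L = 4439 g cyanuric acid.

4.44 kg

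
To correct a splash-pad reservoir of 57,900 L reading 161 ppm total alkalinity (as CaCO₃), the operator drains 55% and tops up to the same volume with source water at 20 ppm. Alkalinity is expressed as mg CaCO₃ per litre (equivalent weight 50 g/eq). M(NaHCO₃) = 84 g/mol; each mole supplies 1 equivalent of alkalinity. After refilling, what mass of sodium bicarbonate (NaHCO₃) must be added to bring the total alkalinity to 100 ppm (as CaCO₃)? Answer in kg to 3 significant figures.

After draining 55% and refilling: 161 × 0.45 + 20 × 0.55 = 83.45 ppm.
Deficit to target: 100 − 83.45 = 16.55 mg/L.
As CaCO₃: 16.55 mg/L × 57,900 L = 958.2 g; ÷ 50 g/eq ÷ 1 = 19.16 mol NaHCO₃.
Mass: 19.16 × 84 = 1610 g.

1.61 kg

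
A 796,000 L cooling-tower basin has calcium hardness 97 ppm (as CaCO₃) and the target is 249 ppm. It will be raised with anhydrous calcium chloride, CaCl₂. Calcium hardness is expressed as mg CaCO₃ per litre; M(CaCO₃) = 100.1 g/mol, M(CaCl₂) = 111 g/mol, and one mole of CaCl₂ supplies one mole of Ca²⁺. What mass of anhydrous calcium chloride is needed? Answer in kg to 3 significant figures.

134 kg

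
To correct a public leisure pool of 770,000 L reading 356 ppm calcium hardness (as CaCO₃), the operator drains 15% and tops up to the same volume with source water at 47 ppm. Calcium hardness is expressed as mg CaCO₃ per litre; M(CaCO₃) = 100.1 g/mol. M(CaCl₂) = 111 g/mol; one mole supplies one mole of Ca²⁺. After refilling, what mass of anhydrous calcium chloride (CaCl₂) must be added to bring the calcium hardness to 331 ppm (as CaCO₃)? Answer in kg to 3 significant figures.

18.2 kg

After draining 15% and refilling: 356 × 0.85 + 47 × 0.15 = 309.65 ppm.
Deficit to target: 331 − 309.65 = 21.35 mg/L.
As CaCO₃: 21.35 mg/L × 770,000 L = 16,440 g; ÷ 100.1 = 164.2 mol Ca²⁺.
Mass: 164.2 × 111 = 18,230 g.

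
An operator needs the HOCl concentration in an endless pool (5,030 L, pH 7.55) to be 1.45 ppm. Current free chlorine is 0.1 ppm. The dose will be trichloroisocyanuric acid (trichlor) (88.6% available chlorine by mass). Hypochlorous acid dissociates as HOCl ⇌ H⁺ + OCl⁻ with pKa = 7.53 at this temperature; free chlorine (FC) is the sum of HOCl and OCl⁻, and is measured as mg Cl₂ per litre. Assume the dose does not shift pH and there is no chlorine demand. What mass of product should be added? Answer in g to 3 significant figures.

16.3 g

[OCl⁻]/[HOCl] = 10^(pH − pKa) = 10^(7.55 − 7.53) = 1.047; fraction as HOCl = 1/(1 + 1.047) = 0.4885.
Free chlorine required for 1.45 ppm HOCl: 1.45 / 0.4885 = 2.968 ppm.
FC to add: 2.968 − 0.1 = 2.868 mg/L as Cl₂.
Cl₂ equivalent: 2.868 mg/L × 5,030 L = 14.43 g.
Product at 88.6% available Cl: 14.43 / 0.886 = 16.28 g.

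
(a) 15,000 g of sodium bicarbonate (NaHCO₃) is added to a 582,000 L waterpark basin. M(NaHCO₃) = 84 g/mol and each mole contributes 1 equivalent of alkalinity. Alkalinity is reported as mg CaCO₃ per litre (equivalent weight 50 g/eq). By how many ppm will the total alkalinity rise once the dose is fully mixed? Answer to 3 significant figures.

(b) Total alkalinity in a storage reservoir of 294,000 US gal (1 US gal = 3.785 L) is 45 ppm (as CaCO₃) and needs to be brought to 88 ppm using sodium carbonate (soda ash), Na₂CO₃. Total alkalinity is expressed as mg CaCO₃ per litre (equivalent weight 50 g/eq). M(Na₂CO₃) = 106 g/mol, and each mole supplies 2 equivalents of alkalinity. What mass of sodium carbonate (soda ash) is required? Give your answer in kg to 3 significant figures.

(a) Moles of NaHCO₃: 15,000 g ÷ 84 g/mol = 178.6 mol → 178.6 eq of alkalinity.
(a) As CaCO₃: 178.6 eq × 50 g/eq = 8929 g.
(a) Rise: 8929 g / 582,000 L × 1000 = 15.34 mg/L.

(b) Volume: 294,000 US gal × 3.785 L/gal = 1,112,790 L.
(b) Alkalinity to add: (88 − 45) = 43 mg/L as CaCO₃ × 1,112,790 L = 47,850 g as CaCO₃.
(b) Equivalents: 47,850 g ÷ 50 g/eq = 957 eq.
(b) Each mole of Na₂CO₃ supplies 2 eq, so 957 / 2 = 478.5 mol.
(b) Mass: 478.5 mol × 106 g/mol = 50,720 g.

(a) 15.3 ppm; (b) 50.7 kg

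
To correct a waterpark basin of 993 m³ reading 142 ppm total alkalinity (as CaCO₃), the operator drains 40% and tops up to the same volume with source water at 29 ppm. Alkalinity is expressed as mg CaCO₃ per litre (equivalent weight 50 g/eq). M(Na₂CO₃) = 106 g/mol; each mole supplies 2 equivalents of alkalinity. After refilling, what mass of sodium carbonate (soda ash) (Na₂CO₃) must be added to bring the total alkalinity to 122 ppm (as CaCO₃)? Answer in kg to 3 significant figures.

26.5 kg

Volume: 993 m³ = 993,000 L.
After draining 40% and refilling: 142 × 0.60 + 29 × 0.40 = 96.8 ppm.
Deficit to target: 122 − 96.8 = 25.2 mg/L.
As CaCO₃: 25.2 mg/L × 993,000 L = 25,020 g; ÷ 50 g/eq ÷ 2 = 250.2 mol Na₂CO₃.
Mass: 250.2 × 106 = 26,530 g.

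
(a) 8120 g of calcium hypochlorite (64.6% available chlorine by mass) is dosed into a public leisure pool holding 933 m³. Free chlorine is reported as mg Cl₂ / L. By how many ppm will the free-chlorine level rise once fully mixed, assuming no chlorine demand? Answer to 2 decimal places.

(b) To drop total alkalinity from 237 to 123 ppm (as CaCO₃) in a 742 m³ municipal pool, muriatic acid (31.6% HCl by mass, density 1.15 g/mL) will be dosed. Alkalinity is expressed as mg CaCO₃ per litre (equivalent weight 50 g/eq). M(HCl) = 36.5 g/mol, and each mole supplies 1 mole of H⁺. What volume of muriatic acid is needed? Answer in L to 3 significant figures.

(a) Volume: 933 m³ = 933,000 L.
(a) Available chlorine delivered: 8120 g × 0.646 = 5246 g as Cl₂.
(a) Concentration rise: 5246 g / 933,000 L = 5.622 mg/L = 5.62 ppm.

(b) Volume: 742 m³ = 742,000 L.
(b) Alkalinity to neutralize: (237 − 123) = 114 mg/L as CaCO₃ × 742,000 L = 84,590 g as CaCO₃.
(b) Equivalents of H⁺ required: 84,590 ÷ 50 g/eq = 1692 eq = 1692 mol HCl.
(b) Mass of HCl: 1692 × 36.5 = 61,750 g.
(b) Mass of 31.6% solution: 61,750 / 0.316 = 195,400 g.
(b) Volume: 195,400 g ÷ 1.15 g/mL = 169,900 mL.

(a) 5.62 ppm; (b) 170 L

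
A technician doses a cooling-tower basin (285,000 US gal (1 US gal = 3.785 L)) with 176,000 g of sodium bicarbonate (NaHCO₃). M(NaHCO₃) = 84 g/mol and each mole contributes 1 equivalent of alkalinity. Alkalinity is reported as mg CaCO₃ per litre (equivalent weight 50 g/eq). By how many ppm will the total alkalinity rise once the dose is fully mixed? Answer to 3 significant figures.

Volume: 285,000 US gal × 3.785 L/gal = 1,078,725 L.
Moles of NaHCO₃: 176,000 g ÷ 84 g/mol = 2095 mol → 2095 eq of alkalinity.
As CaCO₃: 2095 eq × 50 g/eq = 104,800 g.
Rise: 104,800 g / 1,078,725 L × 1000 = 97.12 mg/L.

97.1 ppm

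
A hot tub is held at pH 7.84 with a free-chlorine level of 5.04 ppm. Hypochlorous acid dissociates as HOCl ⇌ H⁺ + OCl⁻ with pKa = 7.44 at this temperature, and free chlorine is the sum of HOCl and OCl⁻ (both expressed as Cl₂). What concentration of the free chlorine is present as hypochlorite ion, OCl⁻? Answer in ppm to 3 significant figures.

[OCl⁻]/[HOCl] = 10^(pH − pKa) = 10^(7.84 − 7.44) = 10^0.40 = 2.512.
Fraction as HOCl = 1 / (1 + 2.512) = 0.2847.
OCl⁻ = (1 − 0.2847) × 5.04 ppm = 3.605 ppm.

3.60 ppm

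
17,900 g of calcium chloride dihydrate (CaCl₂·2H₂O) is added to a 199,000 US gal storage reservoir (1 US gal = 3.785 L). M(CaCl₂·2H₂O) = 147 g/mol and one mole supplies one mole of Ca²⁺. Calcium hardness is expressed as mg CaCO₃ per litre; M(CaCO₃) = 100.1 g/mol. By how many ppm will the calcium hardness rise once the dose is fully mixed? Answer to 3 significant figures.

Volume: 199,000 US gal × 3.785 L/gal = 753,215 L.
Moles of Ca²⁺: 17,900 g ÷ 147 g/mol = 121.8 mol.
As CaCO₃: 121.8 mol × 100.1 g/mol = 12,190 g.
Rise: 12,190 g / 753,215 L × 1000 = 16.18 mg/L.

16.2 ppm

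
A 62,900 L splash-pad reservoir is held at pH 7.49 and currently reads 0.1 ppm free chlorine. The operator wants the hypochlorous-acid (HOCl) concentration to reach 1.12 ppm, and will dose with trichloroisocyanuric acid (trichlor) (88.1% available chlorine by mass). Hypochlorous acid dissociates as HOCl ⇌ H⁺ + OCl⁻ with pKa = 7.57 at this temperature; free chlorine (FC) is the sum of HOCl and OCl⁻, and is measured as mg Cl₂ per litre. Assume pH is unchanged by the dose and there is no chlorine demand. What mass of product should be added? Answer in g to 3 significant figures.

139 g

[OCl⁻]/[HOCl] = 10^(pH − pKa) = 10^(7.49 − 7.57) = 0.8318; fraction as HOCl = 1/(1 + 0.8318) = 0.5459.
Free chlorine required for 1.12 ppm HOCl: 1.12 / 0.5459 = 2.052 ppm.
FC to add: 2.052 − 0.1 = 1.952 mg/L as Cl₂.
Cl₂ equivalent: 1.952 mg/L × 62,900 L = 122.8 g.
Product at 88.1% available Cl: 122.8 / 0.881 = 139.3 g.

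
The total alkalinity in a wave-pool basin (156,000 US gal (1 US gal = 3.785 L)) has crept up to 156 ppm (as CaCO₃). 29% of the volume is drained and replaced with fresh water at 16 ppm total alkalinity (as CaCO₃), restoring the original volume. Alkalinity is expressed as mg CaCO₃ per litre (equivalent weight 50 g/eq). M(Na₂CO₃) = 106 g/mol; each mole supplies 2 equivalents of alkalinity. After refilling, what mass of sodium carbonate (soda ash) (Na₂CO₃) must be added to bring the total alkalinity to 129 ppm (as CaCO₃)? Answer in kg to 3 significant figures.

8.51 kg

Volume: 156,000 US gal × 3.785 L/gal = 590,460 L.
After draining 29% and refilling: 156 × 0.71 + 16 × 0.29 = 115.4 ppm.
Deficit to target: 129 − 115.4 = 13.6 mg/L.
As CaCO₃: 13.6 mg/L × 590,460 L = 8030 g; ÷ 50 g/eq ÷ 2 = 80.3 mol Na₂CO₃.
Mass: 80.3 × 106 = 8512 g.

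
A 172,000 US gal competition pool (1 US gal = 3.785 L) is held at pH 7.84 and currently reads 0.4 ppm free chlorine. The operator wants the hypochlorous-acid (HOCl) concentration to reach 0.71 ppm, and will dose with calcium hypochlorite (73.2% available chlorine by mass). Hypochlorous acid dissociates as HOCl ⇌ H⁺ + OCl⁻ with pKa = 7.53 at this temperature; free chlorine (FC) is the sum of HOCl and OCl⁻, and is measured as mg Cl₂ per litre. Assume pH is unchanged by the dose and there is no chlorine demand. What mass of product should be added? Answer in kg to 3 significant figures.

1.56 kg

Volume: 172,000 US gal × 3.785 L/gal = 651,020 L.
[OCl⁻]/[HOCl] = 10^(pH − pKa) = 10^(7.84 − 7.53) = 2.042; fraction as HOCl = 1/(1 + 2.042) = 0.3288.
Free chlorine required for 0.71 ppm HOCl: 0.71 / 0.3288 = 2.16 ppm.
FC to add: 2.16 − 0.4 = 1.76 mg/L as Cl₂.
Cl₂ equivalent: 1.76 mg/L × 651,020 L = 1146 g.
Product at 73.2% available Cl: 1146 / 0.732 = 1565 g.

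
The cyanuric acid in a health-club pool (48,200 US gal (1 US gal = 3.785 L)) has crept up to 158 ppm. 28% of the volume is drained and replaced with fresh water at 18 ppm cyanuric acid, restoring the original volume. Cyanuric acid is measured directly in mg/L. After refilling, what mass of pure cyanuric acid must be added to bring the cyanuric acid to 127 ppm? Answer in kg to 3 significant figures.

1.50 kg

Volume: 48,200 US gal × 3.785 L/gal = 182,437 L.
After draining 28% and refilling: 158 × 0.72 + 18 × 0.28 = 118.8 ppm.
Deficit to target: 127 − 118.8 = 8.2 mg/L.
Mass: 8.2 mg/L × 182,437 L = 1496 g cyanuric acid.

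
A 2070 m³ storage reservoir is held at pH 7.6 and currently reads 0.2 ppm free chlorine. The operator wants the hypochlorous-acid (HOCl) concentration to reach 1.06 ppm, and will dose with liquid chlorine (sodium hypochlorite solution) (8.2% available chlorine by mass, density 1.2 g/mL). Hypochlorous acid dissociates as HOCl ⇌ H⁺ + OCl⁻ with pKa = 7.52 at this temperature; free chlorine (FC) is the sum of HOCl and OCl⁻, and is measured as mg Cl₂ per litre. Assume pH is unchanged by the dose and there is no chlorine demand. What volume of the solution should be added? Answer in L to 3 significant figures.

44.9 L

Volume: 2070 m³ = 2,070,000 L.
[OCl⁻]/[HOCl] = 10^(pH − pKa) = 10^(7.6 − 7.52) = 1.202; fraction as HOCl = 1/(1 + 1.202) = 0.4541.
Free chlorine required for 1.06 ppm HOCl: 1.06 / 0.4541 = 2.334 ppm.
FC to add: 2.334 − 0.2 = 2.134 mg/L as Cl₂.
Cl₂ equivalent: 2.134 mg/L × 2,070,000 L = 4418 g.
Product at 8.2% available Cl: 4418 / 0.082 = 53,880 g.
Volume: 53,880 g ÷ 1.2 g/mL = 44,900 mL.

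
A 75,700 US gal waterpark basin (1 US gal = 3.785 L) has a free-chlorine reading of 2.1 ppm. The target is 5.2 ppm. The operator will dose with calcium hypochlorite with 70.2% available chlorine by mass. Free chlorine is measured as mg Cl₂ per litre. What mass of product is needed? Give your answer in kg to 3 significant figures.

Volume: 75,700 US gal × 3.785 L/gal = 286,524 L.
Chlorine deficit: 5.2 − 2.1 = 3.1 ppm = 3.1 mg/L as Cl₂.
Cl₂ equivalent needed: 3.1 mg/L × 286,524 L = 888,200 mg = 888.2 g.
Product at 70.2% available chlorine: 888.2 / 0.702 = 1265 g.

1.27 kg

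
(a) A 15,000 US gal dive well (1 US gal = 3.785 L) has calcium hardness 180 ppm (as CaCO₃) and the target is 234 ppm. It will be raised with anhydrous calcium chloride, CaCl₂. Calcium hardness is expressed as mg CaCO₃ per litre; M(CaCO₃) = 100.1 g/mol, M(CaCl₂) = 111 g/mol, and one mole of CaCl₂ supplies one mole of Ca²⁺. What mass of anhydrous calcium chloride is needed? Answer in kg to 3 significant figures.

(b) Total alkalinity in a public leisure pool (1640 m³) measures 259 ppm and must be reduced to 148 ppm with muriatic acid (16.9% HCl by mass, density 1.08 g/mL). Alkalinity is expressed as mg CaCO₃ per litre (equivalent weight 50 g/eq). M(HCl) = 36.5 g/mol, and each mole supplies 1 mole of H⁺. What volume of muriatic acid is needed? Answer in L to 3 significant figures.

(a) 3.40 kg; (b) 728 L

(a) Volume: 15,000 US gal × 3.785 L/gal = 56,775 L.
(a) Hardness to add: (234 − 180) = 54 mg/L as CaCO₃ × 56,775 L = 3066 g as CaCO₃.
(a) Moles of Ca²⁺ (1 mol Ca²⁺ ≡ 1 mol CaCO₃): 3066 / 100.1 g/mol = 30.63 mol.
(a) Mass of CaCl₂: 30.63 × 111 = 3400 g.

(b) Volume: 1640 m³ = 1,640,000 L.
(b) Alkalinity to neutralize: (259 − 148) = 111 mg/L as CaCO₃ × 1,640,000 L = 182,000 g as CaCO₃.
(b) Equivalents of H⁺ required: 182,000 ÷ 50 g/eq = 3641 eq = 3641 mol HCl.
(b) Mass of HCl: 3641 × 36.5 = 132,900 g.
(b) Mass of 16.9% solution: 132,900 / 0.169 = 786,300 g.
(b) Volume: 786,300 g ÷ 1.08 g/mL = 728,100 mL.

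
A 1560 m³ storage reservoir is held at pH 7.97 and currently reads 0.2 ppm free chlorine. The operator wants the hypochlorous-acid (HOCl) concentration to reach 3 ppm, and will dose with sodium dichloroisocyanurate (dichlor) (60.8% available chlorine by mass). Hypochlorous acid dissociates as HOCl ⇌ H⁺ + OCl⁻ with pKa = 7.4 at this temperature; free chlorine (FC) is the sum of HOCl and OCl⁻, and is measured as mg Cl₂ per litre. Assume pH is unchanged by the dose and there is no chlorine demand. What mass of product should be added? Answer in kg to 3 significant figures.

35.8 kg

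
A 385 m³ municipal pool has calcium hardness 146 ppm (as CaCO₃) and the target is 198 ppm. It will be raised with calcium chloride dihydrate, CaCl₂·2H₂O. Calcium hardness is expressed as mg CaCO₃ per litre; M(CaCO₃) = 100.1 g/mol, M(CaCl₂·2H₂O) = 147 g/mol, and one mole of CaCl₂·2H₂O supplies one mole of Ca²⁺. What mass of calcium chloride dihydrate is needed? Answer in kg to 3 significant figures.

Volume: 385 m³ = 385,000 L.
Hardness to add: (198 − 146) = 52 mg/L as CaCO₃ × 385,000 L = 20,020 g as CaCO₃.
Moles of Ca²⁺ (1 mol Ca²⁺ ≡ 1 mol CaCO₃): 20,020 / 100.1 g/mol = 200 mol.
Mass of CaCl₂·2H₂O: 200 × 147 = 29,400 g.

29.4 kg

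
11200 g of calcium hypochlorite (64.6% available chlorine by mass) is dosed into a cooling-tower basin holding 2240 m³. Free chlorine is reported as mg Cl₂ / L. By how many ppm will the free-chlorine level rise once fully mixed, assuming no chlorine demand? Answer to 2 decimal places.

Volume: 2240 m³ = 2,240,000 L.
Available chlorine delivered: 11,200 g × 0.646 = 7235 g as Cl₂.
Concentration rise: 7235 g / 2,240,000 L = 3.23 mg/L = 3.23 ppm.

3.23 ppm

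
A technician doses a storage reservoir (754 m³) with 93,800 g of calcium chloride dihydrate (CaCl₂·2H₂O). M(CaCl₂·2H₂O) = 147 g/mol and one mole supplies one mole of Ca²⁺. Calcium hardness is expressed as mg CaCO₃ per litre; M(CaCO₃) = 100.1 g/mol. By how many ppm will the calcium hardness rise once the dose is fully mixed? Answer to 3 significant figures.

84.7 ppm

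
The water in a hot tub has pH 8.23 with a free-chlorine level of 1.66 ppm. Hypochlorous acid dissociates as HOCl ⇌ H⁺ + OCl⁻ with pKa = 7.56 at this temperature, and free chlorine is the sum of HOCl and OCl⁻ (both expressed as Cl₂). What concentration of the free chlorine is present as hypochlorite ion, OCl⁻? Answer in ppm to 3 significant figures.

1.37 ppm

[OCl⁻]/[HOCl] = 10^(pH − pKa) = 10^(8.23 − 7.56) = 10^0.67 = 4.677.
Fraction as HOCl = 1 / (1 + 4.677) = 0.1761.
OCl⁻ = (1 − 0.1761) × 1.66 ppm = 1.368 ppm.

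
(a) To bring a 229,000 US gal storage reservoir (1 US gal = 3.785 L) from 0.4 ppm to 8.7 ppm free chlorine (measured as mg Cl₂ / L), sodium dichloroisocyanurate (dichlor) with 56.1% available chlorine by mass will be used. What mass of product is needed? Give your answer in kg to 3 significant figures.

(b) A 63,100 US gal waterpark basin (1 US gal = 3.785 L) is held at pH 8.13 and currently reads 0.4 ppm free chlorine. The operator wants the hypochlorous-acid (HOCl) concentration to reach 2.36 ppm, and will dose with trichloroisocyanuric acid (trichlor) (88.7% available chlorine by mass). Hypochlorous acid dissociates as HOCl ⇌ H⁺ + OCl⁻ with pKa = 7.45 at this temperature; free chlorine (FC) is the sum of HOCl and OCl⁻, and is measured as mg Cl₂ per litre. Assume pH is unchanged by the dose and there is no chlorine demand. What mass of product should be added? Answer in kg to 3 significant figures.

(a) 12.8 kg; (b) 3.57 kg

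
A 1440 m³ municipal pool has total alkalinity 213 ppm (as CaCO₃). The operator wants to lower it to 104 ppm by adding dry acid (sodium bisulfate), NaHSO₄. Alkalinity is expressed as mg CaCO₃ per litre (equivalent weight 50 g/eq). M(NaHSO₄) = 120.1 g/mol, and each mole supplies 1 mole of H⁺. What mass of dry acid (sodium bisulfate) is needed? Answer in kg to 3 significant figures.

Volume: 1440 m³ = 1,440,000 L.
Alkalinity to neutralize: (213 − 104) = 109 mg/L as CaCO₃ × 1,440,000 L = 157,000 g as CaCO₃.
Equivalents of H⁺ required: 157,000 ÷ 50 g/eq = 3139 eq = 3139 mol NaHSO₄.
Mass of NaHSO₄: 3139 × 120.1 = 377,000 g.

377 kg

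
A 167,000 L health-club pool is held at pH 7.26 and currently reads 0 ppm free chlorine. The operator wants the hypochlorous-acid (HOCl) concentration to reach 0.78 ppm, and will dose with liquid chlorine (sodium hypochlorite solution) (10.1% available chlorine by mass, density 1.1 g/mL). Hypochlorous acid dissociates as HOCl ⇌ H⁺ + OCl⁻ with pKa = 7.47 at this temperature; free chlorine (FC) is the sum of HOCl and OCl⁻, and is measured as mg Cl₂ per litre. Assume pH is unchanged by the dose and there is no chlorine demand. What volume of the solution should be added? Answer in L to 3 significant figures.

[OCl⁻]/[HOCl] = 10^(pH − pKa) = 10^(7.26 − 7.47) = 0.6166; fraction as HOCl = 1/(1 + 0.6166) = 0.6186.
Free chlorine required for 0.78 ppm HOCl: 0.78 / 0.6186 = 1.261 ppm.
FC to add: 1.261 − 0 = 1.261 mg/L as Cl₂.
Cl₂ equivalent: 1.261 mg/L × 167,000 L = 210.6 g.
Product at 10.1% available Cl: 210.6 / 0.101 = 2085 g.
Volume: 2085 g ÷ 1.1 g/mL = 1895 mL.

1.90 L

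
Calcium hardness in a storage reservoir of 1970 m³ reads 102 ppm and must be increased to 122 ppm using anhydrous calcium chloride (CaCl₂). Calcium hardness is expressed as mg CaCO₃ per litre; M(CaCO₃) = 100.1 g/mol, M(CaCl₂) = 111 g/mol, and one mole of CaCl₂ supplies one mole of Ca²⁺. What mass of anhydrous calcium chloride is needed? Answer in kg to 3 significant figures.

43.7 kg

Volume: 1970 m³ = 1,970,000 L.
Hardness to add: (122 − 102) = 20 mg/L as CaCO₃ × 1,970,000 L = 39,400 g as CaCO₃.
Moles of Ca²⁺ (1 mol Ca²⁺ ≡ 1 mol CaCO₃): 39,400 / 100.1 g/mol = 393.6 mol.
Mass of CaCl₂: 393.6 × 111 = 43,690 g.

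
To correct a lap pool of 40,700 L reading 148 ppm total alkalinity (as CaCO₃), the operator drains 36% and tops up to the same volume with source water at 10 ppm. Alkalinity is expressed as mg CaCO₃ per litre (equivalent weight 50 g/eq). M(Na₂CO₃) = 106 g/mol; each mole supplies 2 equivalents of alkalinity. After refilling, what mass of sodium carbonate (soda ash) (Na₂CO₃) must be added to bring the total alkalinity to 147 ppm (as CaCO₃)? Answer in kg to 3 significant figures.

2.10 kg

After draining 36% and refilling: 148 × 0.64 + 10 × 0.36 = 98.32 ppm.
Deficit to target: 147 − 98.32 = 48.68 mg/L.
As CaCO₃: 48.68 mg/L × 40,700 L = 1981 g; ÷ 50 g/eq ÷ 2 = 19.81 mol Na₂CO₃.
Mass: 19.81 × 106 = 2100 g.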